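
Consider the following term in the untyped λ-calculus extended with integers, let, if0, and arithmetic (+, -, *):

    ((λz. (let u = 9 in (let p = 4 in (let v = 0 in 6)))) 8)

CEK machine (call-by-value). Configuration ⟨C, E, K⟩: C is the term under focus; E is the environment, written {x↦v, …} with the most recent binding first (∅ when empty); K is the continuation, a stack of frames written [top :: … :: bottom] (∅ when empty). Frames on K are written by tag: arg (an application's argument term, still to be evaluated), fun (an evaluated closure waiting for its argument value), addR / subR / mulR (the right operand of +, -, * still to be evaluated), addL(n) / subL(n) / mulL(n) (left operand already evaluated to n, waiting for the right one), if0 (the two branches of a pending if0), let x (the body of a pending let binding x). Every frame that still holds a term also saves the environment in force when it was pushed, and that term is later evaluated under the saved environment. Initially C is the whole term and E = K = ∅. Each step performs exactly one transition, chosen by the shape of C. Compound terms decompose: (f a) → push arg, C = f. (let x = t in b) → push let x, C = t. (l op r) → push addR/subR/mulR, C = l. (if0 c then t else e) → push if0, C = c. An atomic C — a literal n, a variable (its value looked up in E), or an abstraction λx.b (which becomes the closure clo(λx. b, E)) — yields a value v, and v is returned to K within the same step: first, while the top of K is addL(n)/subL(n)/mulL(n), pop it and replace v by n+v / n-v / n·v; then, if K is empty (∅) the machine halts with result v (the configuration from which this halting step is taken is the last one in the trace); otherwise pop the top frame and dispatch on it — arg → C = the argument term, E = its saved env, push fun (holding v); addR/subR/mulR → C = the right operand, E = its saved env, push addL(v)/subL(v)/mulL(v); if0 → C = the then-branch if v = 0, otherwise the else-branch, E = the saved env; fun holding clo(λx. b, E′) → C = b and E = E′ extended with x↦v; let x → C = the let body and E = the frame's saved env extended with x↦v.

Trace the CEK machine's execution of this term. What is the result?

[0] [C=((λz. (let u = 9 in (let p = 4 in (let v = 0 in 6)))) 8) | E=∅ | K=∅]
[1] [C=(λz. (let u = 9 in (let p = 4 in (let v = 0 in 6)))) | E=∅ | K=[arg]]
[2] [C=8 | E=∅ | K=[fun]]
[3] [C=(let u = 9 in (let p = 4 in (let v = 0 in 6))) | E={z↦8} | K=∅]
[4] [C=9 | E={z↦8} | K=[let u]]
[5] [C=(let p = 4 in (let v = 0 in 6)) | E={u↦9, z↦8} | K=∅]
[6] [C=4 | E={u↦9, z↦8} | K=[let p]]
[7] [C=(let v = 0 in 6) | E={p↦4, u↦9, z↦8} | K=∅]
[8] [C=0 | E={p↦4, u↦9, z↦8} | K=[let v]]
[9] [C=6 | E={v↦0, p↦4, u↦9, z↦8} | K=∅]
→ final value 6

Answer: 6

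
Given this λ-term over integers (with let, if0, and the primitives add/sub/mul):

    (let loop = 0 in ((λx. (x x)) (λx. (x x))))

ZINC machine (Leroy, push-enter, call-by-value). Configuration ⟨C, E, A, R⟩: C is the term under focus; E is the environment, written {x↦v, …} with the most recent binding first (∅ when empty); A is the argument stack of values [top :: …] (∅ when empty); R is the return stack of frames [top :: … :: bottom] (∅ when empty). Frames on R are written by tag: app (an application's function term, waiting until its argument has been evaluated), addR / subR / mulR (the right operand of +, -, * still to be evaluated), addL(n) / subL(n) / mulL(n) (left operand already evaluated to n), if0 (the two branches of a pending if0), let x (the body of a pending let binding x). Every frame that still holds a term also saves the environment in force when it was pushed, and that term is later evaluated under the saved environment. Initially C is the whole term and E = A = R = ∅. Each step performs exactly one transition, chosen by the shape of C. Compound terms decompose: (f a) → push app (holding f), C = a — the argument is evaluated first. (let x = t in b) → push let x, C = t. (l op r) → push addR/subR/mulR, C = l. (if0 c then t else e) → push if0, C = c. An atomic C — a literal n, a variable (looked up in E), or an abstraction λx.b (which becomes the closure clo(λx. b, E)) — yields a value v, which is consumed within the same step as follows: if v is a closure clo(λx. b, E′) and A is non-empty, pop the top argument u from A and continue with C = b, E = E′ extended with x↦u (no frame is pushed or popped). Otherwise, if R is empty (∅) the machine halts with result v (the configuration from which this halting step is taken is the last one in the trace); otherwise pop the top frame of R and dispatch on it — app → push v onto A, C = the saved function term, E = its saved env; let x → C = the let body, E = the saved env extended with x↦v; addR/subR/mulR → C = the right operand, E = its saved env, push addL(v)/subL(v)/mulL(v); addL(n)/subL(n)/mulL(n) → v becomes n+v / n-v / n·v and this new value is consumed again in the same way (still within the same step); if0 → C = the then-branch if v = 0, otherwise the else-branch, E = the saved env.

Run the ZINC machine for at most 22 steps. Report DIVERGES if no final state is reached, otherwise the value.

0. <C=(let loop = 0 in ((λx. (x x)) (λx. (x x)))), E=∅, A=∅, R=∅>
1. <C=0, E=∅, A=∅, R=[let loop]>
2. <C=((λx. (x x)) (λx. (x x))), E={loop↦0}, A=∅, R=∅>
3. <C=(λx. (x x)), E={loop↦0}, A=∅, R=[app]>
4. <C=(λx. (x x)), E={loop↦0}, A=[clo(λx. (x x), {loop↦0})], R=∅>
5. <C=(x x), E={x↦clo(λx. (x x), {loop↦0}), loop↦0}, A=∅, R=∅>
6. <C=x, E={x↦clo(λx. (x x), {loop↦0}), loop↦0}, A=∅, R=[app]>
7. <C=x, E={x↦clo(λx. (x x), {loop↦0}), loop↦0}, A=[clo(λx. (x x), {loop↦0})], R=∅>
… configuration repeats with period 3 (steps 5–7 recur indefinitely) …

Answer: DIVERGES (no final state within 22 steps)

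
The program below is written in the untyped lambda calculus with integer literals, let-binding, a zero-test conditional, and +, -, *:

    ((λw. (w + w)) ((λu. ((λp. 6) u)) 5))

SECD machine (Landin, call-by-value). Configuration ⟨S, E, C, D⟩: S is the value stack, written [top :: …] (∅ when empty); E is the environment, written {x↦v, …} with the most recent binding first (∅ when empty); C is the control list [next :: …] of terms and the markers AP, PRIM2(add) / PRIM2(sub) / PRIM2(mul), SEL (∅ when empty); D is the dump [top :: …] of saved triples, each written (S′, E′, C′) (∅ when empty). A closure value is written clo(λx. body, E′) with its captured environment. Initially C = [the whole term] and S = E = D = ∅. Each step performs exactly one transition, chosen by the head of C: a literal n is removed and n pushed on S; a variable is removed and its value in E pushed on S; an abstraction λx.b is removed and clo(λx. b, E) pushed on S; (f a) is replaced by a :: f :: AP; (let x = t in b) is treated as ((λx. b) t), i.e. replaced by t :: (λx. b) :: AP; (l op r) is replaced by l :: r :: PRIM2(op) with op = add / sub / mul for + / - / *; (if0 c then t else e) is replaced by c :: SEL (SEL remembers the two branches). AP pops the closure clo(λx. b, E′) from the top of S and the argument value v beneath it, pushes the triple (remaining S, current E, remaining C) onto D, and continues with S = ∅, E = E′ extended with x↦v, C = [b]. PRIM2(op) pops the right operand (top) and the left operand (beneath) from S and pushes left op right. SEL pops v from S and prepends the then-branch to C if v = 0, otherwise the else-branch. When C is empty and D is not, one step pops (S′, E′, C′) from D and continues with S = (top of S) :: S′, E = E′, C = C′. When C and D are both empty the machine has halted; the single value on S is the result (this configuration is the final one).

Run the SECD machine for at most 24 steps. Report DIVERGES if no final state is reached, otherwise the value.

Answer: 12

Machine steps:
step 0: ⟨S=∅; E=∅; C=[((λw. (w + w)) ((λu. ((λp. 6) u)) 5))]; D=∅⟩
step 1: ⟨S=∅; E=∅; C=[((λu. ((λp. 6) u)) 5) :: (λw. (w + w)) :: AP]; D=∅⟩
step 2: ⟨S=∅; E=∅; C=[5 :: (λu. ((λp. 6) u)) :: AP :: (λw. (w + w)) :: AP]; D=∅⟩
step 3: ⟨S=[5]; E=∅; C=[(λu. ((λp. 6) u)) :: AP :: (λw. (w + w)) :: AP]; D=∅⟩
step 4: ⟨S=[clo(λu. ((λp. 6) u), ∅) :: 5]; E=∅; C=[AP :: (λw. (w + w)) :: AP]; D=∅⟩
step 5: ⟨S=∅; E={u↦5}; C=[((λp. 6) u)]; D=[(∅, ∅, [(λw. (w + w)) :: AP])]⟩
step 6: ⟨S=∅; E={u↦5}; C=[u :: (λp. 6) :: AP]; D=[(∅, ∅, [(λw. (w + w)) :: AP])]⟩
step 7: ⟨S=[5]; E={u↦5}; C=[(λp. 6) :: AP]; D=[(∅, ∅, [(λw. (w + w)) :: AP])]⟩
step 8: ⟨S=[clo(λp. 6, {u↦5}) :: 5]; E={u↦5}; C=[AP]; D=[(∅, ∅, [(λw. (w + w)) :: AP])]⟩
step 9: ⟨S=∅; E={p↦5, u↦5}; C=[6]; D=[(∅, {u↦5}, ∅) :: (∅, ∅, [(λw. (w + w)) :: AP])]⟩
step 10: ⟨S=[6]; E={p↦5, u↦5}; C=∅; D=[(∅, {u↦5}, ∅) :: (∅, ∅, [(λw. (w + w)) :: AP])]⟩
step 11: ⟨S=[6]; E={u↦5}; C=∅; D=[(∅, ∅, [(λw. (w + w)) :: AP])]⟩
step 12: ⟨S=[6]; E=∅; C=[(λw. (w + w)) :: AP]; D=∅⟩
step 13: ⟨S=[clo(λw. (w + w), ∅) :: 6]; E=∅; C=[AP]; D=∅⟩
step 14: ⟨S=∅; E={w↦6}; C=[(w + w)]; D=[(∅, ∅, ∅)]⟩
step 15: ⟨S=∅; E={w↦6}; C=[w :: w :: PRIM2(add)]; D=[(∅, ∅, ∅)]⟩
step 16: ⟨S=[6]; E={w↦6}; C=[w :: PRIM2(add)]; D=[(∅, ∅, ∅)]⟩
step 17: ⟨S=[6 :: 6]; E={w↦6}; C=[PRIM2(add)]; D=[(∅, ∅, ∅)]⟩
step 18: ⟨S=[12]; E={w↦6}; C=∅; D=[(∅, ∅, ∅)]⟩
step 19: ⟨S=[12]; E=∅; C=∅; D=∅⟩
→ final value 12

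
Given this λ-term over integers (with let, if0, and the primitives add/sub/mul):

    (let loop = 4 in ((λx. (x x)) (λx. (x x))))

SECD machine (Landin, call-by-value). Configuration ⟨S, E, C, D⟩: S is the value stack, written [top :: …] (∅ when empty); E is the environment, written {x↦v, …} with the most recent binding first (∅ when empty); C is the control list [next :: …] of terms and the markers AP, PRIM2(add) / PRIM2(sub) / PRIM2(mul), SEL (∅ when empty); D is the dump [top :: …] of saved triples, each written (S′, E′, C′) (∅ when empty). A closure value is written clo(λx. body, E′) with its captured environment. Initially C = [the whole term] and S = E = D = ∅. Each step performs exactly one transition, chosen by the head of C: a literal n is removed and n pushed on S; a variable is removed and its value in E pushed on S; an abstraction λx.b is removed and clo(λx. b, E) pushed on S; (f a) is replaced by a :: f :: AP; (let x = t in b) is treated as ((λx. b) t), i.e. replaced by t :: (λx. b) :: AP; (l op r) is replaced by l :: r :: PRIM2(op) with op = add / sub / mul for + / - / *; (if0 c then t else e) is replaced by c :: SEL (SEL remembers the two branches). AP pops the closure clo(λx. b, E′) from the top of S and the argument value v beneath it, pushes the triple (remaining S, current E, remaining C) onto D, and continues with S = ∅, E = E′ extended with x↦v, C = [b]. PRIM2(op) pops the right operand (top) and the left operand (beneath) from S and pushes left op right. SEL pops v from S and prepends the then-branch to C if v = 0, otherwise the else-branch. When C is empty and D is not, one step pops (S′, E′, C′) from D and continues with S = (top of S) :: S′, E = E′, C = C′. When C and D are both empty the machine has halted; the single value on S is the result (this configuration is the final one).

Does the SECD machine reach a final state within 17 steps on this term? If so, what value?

t=0: ⟨S=∅; E=∅; C=[(let loop = 4 in ((λx. (x x)) (λx. (x x))))]; D=∅⟩
t=1: ⟨S=∅; E=∅; C=[4 :: (λloop. ((λx. (x x)) (λx. (x x)))) :: AP]; D=∅⟩
t=2: ⟨S=[4]; E=∅; C=[(λloop. ((λx. (x x)) (λx. (x x)))) :: AP]; D=∅⟩
t=3: ⟨S=[clo(λloop. ((λx. (x x)) (λx. (x x))), ∅) :: 4]; E=∅; C=[AP]; D=∅⟩
t=4: ⟨S=∅; E={loop↦4}; C=[((λx. (x x)) (λx. (x x)))]; D=[(∅, ∅, ∅)]⟩
t=5: ⟨S=∅; E={loop↦4}; C=[(λx. (x x)) :: (λx. (x x)) :: AP]; D=[(∅, ∅, ∅)]⟩
t=6: ⟨S=[clo(λx. (x x), {loop↦4})]; E={loop↦4}; C=[(λx. (x x)) :: AP]; D=[(∅, ∅, ∅)]⟩
t=7: ⟨S=[clo(λx. (x x), {loop↦4}) :: clo(λx. (x x), {loop↦4})]; E={loop↦4}; C=[AP]; D=[(∅, ∅, ∅)]⟩
t=8: ⟨S=∅; E={x↦clo(λx. (x x), {loop↦4}), loop↦4}; C=[(x x)]; D=[(∅, {loop↦4}, ∅) :: (∅, ∅, ∅)]⟩
t=9: ⟨S=∅; E={x↦clo(λx. (x x), {loop↦4}), loop↦4}; C=[x :: x :: AP]; D=[(∅, {loop↦4}, ∅) :: (∅, ∅, ∅)]⟩
t=10: ⟨S=[clo(λx. (x x), {loop↦4})]; E={x↦clo(λx. (x x), {loop↦4}), loop↦4}; C=[x :: AP]; D=[(∅, {loop↦4}, ∅) :: (∅, ∅, ∅)]⟩
t=11: ⟨S=[clo(λx. (x x), {loop↦4}) :: clo(λx. (x x), {loop↦4})]; E={x↦clo(λx. (x x), {loop↦4}), loop↦4}; C=[AP]; D=[(∅, {loop↦4}, ∅) :: (∅, ∅, ∅)]⟩
t=12: ⟨S=∅; E={x↦clo(λx. (x x), {loop↦4}), loop↦4}; C=[(x x)]; D=[(∅, {x↦clo(λx. (x x), {loop↦4}), loop↦4}, ∅) :: (∅, {loop↦4}, ∅) :: (∅, ∅, ∅)]⟩
t=13: ⟨S=∅; E={x↦clo(λx. (x x), {loop↦4}), loop↦4}; C=[x :: x :: AP]; D=[(∅, {x↦clo(λx. (x x), {loop↦4}), loop↦4}, ∅) :: (∅, {loop↦4}, ∅) :: (∅, ∅, ∅)]⟩
t=14: ⟨S=[clo(λx. (x x), {loop↦4})]; E={x↦clo(λx. (x x), {loop↦4}), loop↦4}; C=[x :: AP]; D=[(∅, {x↦clo(λx. (x x), {loop↦4}), loop↦4}, ∅) :: (∅, {loop↦4}, ∅) :: (∅, ∅, ∅)]⟩
t=15: ⟨S=[clo(λx. (x x), {loop↦4}) :: clo(λx. (x x), {loop↦4})]; E={x↦clo(λx. (x x), {loop↦4}), loop↦4}; C=[AP]; D=[(∅, {x↦clo(λx. (x x), {loop↦4}), loop↦4}, ∅) :: (∅, {loop↦4}, ∅) :: (∅, ∅, ∅)]⟩
t=16: ⟨S=∅; E={x↦clo(λx. (x x), {loop↦4}), loop↦4}; C=[(x x)]; D=[(∅, {x↦clo(λx. (x x), {loop↦4}), loop↦4}, ∅) :: (∅, {x↦clo(λx. (x x), {loop↦4}), loop↦4}, ∅) :: (∅, {loop↦4}, ∅) :: (∅, ∅, ∅)]⟩
t=17: ⟨S=∅; E={x↦clo(λx. (x x), {loop↦4}), loop↦4}; C=[x :: x :: AP]; D=[(∅, {x↦clo(λx. (x x), {loop↦4}), loop↦4}, ∅) :: (∅, {x↦clo(λx. (x x), {loop↦4}), loop↦4}, ∅) :: (∅, {loop↦4}, ∅) :: (∅, ∅, ∅)]⟩
→ 17 transitions taken and the configuration is still not final: no result within 17 steps

Answer: DIVERGES (no final state within 17 steps)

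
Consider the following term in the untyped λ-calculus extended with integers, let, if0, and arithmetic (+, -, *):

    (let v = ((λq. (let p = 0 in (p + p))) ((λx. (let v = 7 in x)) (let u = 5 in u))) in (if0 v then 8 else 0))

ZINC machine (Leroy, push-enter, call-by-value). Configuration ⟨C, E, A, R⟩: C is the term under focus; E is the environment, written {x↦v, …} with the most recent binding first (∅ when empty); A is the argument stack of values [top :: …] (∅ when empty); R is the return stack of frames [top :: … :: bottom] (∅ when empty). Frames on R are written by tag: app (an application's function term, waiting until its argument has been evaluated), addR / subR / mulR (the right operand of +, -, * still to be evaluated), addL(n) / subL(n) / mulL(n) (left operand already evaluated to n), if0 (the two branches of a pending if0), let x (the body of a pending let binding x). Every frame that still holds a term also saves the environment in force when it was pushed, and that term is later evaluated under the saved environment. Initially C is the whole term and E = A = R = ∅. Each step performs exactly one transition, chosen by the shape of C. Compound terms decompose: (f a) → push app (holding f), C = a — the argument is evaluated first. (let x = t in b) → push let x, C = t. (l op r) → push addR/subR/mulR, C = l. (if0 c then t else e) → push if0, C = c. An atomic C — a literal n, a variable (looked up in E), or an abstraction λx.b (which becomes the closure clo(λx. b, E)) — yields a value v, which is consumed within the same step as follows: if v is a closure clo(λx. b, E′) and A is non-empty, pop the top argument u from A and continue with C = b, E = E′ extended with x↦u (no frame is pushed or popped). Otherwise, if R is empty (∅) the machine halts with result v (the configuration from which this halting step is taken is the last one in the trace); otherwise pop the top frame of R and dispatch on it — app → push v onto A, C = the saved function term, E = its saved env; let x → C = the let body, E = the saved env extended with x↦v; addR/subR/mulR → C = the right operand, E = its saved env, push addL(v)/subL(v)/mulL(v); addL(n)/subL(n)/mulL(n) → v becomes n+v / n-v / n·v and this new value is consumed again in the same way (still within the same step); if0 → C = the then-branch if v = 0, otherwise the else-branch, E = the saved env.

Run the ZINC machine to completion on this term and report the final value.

0. ⟨C=(let v = ((λq. (let p = 0 in (p + p))) ((λx. (let v = 7 in x)) (let u = 5 in u))) in (if0 v then 8 else 0)); E=∅; A=∅; R=∅⟩
1. ⟨C=((λq. (let p = 0 in (p + p))) ((λx. (let v = 7 in x)) (let u = 5 in u))); E=∅; A=∅; R=[let v]⟩
2. ⟨C=((λx. (let v = 7 in x)) (let u = 5 in u)); E=∅; A=∅; R=[app :: let v]⟩
3. ⟨C=(let u = 5 in u); E=∅; A=∅; R=[app :: app :: let v]⟩
4. ⟨C=5; E=∅; A=∅; R=[let u :: app :: app :: let v]⟩
5. ⟨C=u; E={u↦5}; A=∅; R=[app :: app :: let v]⟩
6. ⟨C=(λx. (let v = 7 in x)); E=∅; A=[5]; R=[app :: let v]⟩
7. ⟨C=(let v = 7 in x); E={x↦5}; A=∅; R=[app :: let v]⟩
8. ⟨C=7; E={x↦5}; A=∅; R=[let v :: app :: let v]⟩
9. ⟨C=x; E={v↦7, x↦5}; A=∅; R=[app :: let v]⟩
10. ⟨C=(λq. (let p = 0 in (p + p))); E=∅; A=[5]; R=[let v]⟩
11. ⟨C=(let p = 0 in (p + p)); E={q↦5}; A=∅; R=[let v]⟩
12. ⟨C=0; E={q↦5}; A=∅; R=[let p :: let v]⟩
13. ⟨C=(p + p); E={p↦0, q↦5}; A=∅; R=[let v]⟩
14. ⟨C=p; E={p↦0, q↦5}; A=∅; R=[addR :: let v]⟩
15. ⟨C=p; E={p↦0, q↦5}; A=∅; R=[addL(0) :: let v]⟩
16. ⟨C=(if0 v then 8 else 0); E={v↦0}; A=∅; R=∅⟩
17. ⟨C=v; E={v↦0}; A=∅; R=[if0]⟩
18. ⟨C=8; E={v↦0}; A=∅; R=∅⟩
→ final value 8

Answer: 8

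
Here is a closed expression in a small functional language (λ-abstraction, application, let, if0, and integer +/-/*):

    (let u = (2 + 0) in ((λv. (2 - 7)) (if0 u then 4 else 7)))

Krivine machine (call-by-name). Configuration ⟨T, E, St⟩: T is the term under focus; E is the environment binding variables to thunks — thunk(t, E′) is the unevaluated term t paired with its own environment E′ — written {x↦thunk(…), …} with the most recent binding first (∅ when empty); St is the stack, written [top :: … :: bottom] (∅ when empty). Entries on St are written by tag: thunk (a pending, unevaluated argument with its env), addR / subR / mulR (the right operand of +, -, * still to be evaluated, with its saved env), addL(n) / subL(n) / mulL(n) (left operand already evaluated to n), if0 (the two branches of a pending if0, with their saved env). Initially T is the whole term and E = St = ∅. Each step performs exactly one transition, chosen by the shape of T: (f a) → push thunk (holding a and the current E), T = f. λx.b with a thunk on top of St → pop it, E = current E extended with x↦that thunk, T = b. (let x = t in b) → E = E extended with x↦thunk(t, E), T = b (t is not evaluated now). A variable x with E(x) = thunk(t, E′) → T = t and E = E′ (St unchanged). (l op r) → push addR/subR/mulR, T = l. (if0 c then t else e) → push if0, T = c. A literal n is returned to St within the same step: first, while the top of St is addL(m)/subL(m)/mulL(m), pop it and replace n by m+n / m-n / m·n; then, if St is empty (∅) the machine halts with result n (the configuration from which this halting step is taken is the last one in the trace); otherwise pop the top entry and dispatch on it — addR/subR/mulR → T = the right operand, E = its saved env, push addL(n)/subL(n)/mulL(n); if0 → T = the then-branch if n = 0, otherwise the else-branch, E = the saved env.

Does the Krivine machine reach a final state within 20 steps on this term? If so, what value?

Answer: -5

Machine steps:
step 0: <T=(let u = (2 + 0) in ((λv. (2 - 7)) (if0 u then 4 else 7))), E=∅, St=∅>
step 1: <T=((λv. (2 - 7)) (if0 u then 4 else 7)), E={u↦thunk((2 + 0), ∅)}, St=∅>
step 2: <T=(λv. (2 - 7)), E={u↦thunk((2 + 0), ∅)}, St=[thunk]>
step 3: <T=(2 - 7), E={v↦thunk((if0 u then 4 else 7), {u↦thunk((2 + 0), ∅)}), u↦thunk((2 + 0), ∅)}, St=∅>
step 4: <T=2, E={v↦thunk((if0 u then 4 else 7), {u↦thunk((2 + 0), ∅)}), u↦thunk((2 + 0), ∅)}, St=[subR]>
step 5: <T=7, E={v↦thunk((if0 u then 4 else 7), {u↦thunk((2 + 0), ∅)}), u↦thunk((2 + 0), ∅)}, St=[subL(2)]>
→ final value -5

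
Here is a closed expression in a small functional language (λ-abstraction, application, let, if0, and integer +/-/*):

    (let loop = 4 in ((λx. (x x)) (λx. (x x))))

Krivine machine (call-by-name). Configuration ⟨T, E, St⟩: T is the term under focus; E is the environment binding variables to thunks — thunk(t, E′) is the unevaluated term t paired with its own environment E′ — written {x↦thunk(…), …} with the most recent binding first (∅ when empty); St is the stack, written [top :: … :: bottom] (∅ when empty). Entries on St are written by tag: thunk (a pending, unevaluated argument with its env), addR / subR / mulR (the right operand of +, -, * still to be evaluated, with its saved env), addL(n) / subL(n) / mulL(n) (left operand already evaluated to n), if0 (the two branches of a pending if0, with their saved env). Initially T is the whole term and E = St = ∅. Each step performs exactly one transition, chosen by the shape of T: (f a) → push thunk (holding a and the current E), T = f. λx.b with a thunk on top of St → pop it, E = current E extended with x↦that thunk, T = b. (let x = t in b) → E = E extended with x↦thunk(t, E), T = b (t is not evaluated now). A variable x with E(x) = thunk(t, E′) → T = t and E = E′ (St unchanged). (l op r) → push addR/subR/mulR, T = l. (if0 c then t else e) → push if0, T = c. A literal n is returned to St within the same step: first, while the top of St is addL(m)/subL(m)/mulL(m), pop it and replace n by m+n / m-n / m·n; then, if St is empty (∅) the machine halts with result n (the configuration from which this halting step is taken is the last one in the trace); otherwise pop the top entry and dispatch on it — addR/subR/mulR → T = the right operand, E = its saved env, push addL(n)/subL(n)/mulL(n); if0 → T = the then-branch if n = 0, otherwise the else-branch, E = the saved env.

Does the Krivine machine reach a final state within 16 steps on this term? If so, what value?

Answer: DIVERGES (no final state within 16 steps)

Derivation:
0. ⟨T=(let loop = 4 in ((λx. (x x)) (λx. (x x)))); E=∅; St=∅⟩
1. ⟨T=((λx. (x x)) (λx. (x x))); E={loop↦thunk(4, ∅)}; St=∅⟩
2. ⟨T=(λx. (x x)); E={loop↦thunk(4, ∅)}; St=[thunk]⟩
3. ⟨T=(x x); E={x↦thunk((λx. (x x)), {loop↦thunk(4, ∅)}), loop↦thunk(4, ∅)}; St=∅⟩
4. ⟨T=x; E={x↦thunk((λx. (x x)), {loop↦thunk(4, ∅)}), loop↦thunk(4, ∅)}; St=[thunk]⟩
5. ⟨T=(λx. (x x)); E={loop↦thunk(4, ∅)}; St=[thunk]⟩
6. ⟨T=(x x); E={x↦thunk(x, {x↦thunk((λx. (x x)), {loop↦thunk(4, ∅)}), loop↦thunk(4, ∅)}), loop↦thunk(4, ∅)}; St=∅⟩
7. ⟨T=x; E={x↦thunk(x, {x↦thunk((λx. (x x)), {loop↦thunk(4, ∅)}), loop↦thunk(4, ∅)}), loop↦thunk(4, ∅)}; St=[thunk]⟩
8. ⟨T=x; E={x↦thunk((λx. (x x)), {loop↦thunk(4, ∅)}), loop↦thunk(4, ∅)}; St=[thunk]⟩
9. ⟨T=(λx. (x x)); E={loop↦thunk(4, ∅)}; St=[thunk]⟩
10. ⟨T=(x x); E={x↦thunk(x, {x↦thunk(x, {x↦thunk((λx. (x x)), {loop↦thunk(4, ∅)}), loop↦thunk(4, ∅)}), loop↦thunk(4, ∅)}), loop↦thunk(4, ∅)}; St=∅⟩
11. ⟨T=x; E={x↦thunk(x, {x↦thunk(x, {x↦thunk((λx. (x x)), {loop↦thunk(4, ∅)}), loop↦thunk(4, ∅)}), loop↦thunk(4, ∅)}), loop↦thunk(4, ∅)}; St=[thunk]⟩
12. ⟨T=x; E={x↦thunk(x, {x↦thunk((λx. (x x)), {loop↦thunk(4, ∅)}), loop↦thunk(4, ∅)}), loop↦thunk(4, ∅)}; St=[thunk]⟩
13. ⟨T=x; E={x↦thunk((λx. (x x)), {loop↦thunk(4, ∅)}), loop↦thunk(4, ∅)}; St=[thunk]⟩
14. ⟨T=(λx. (x x)); E={loop↦thunk(4, ∅)}; St=[thunk]⟩
15. ⟨T=(x x); E={x↦thunk(x, {x↦thunk(x, {x↦thunk(x, {x↦thunk((λx. (x x)), {loop↦thunk(4, ∅)}), loop↦thunk(4, ∅)}), loop↦thunk(4, ∅)}), loop↦thunk(4, ∅)}), loop↦thunk(4, ∅)}; St=∅⟩
16. ⟨T=x; E={x↦thunk(x, {x↦thunk(x, {x↦thunk(x, {x↦thunk((λx. (x x)), {loop↦thunk(4, ∅)}), loop↦thunk(4, ∅)}), loop↦thunk(4, ∅)}), loop↦thunk(4, ∅)}), loop↦thunk(4, ∅)}; St=[thunk]⟩
→ 16 transitions taken and the configuration is still not final: no result within 16 steps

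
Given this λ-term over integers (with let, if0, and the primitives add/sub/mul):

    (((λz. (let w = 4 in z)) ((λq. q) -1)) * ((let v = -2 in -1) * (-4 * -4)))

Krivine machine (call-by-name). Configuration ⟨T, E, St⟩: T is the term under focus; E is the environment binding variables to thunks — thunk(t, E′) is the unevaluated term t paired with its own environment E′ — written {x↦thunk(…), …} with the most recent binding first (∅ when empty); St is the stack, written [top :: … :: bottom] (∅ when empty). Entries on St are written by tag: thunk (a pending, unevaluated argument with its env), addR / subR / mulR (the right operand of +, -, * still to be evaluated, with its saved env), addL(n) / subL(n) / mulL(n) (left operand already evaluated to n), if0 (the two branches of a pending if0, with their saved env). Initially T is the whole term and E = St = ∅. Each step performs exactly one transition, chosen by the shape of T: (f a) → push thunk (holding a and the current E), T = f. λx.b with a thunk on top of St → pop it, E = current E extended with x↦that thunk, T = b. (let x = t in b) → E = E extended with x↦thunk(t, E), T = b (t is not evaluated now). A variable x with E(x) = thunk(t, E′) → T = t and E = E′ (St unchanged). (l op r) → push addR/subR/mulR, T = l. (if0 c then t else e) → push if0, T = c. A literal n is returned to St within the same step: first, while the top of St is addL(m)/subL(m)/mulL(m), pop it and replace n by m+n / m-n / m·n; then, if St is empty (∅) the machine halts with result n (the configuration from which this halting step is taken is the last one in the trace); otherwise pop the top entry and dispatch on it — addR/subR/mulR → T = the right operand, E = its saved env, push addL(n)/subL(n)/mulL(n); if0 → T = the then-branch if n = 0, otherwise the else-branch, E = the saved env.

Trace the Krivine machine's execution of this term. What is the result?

Answer: 16

Machine steps:
[0] [T=(((λz. (let w = 4 in z)) ((λq. q) -1)) * ((let v = -2 in -1) * (-4 * -4))) | E=∅ | St=∅]
[1] [T=((λz. (let w = 4 in z)) ((λq. q) -1)) | E=∅ | St=[mulR]]
[2] [T=(λz. (let w = 4 in z)) | E=∅ | St=[thunk :: mulR]]
[3] [T=(let w = 4 in z) | E={z↦thunk(((λq. q) -1), ∅)} | St=[mulR]]
[4] [T=z | E={w↦thunk(4, {z↦thunk(((λq. q) -1), ∅)}), z↦thunk(((λq. q) -1), ∅)} | St=[mulR]]
[5] [T=((λq. q) -1) | E=∅ | St=[mulR]]
[6] [T=(λq. q) | E=∅ | St=[thunk :: mulR]]
[7] [T=q | E={q↦thunk(-1, ∅)} | St=[mulR]]
[8] [T=-1 | E=∅ | St=[mulR]]
[9] [T=((let v = -2 in -1) * (-4 * -4)) | E=∅ | St=[mulL(-1)]]
[10] [T=(let v = -2 in -1) | E=∅ | St=[mulR :: mulL(-1)]]
[11] [T=-1 | E={v↦thunk(-2, ∅)} | St=[mulR :: mulL(-1)]]
[12] [T=(-4 * -4) | E=∅ | St=[mulL(-1) :: mulL(-1)]]
[13] [T=-4 | E=∅ | St=[mulR :: mulL(-1) :: mulL(-1)]]
[14] [T=-4 | E=∅ | St=[mulL(-4) :: mulL(-1) :: mulL(-1)]]
→ final value 16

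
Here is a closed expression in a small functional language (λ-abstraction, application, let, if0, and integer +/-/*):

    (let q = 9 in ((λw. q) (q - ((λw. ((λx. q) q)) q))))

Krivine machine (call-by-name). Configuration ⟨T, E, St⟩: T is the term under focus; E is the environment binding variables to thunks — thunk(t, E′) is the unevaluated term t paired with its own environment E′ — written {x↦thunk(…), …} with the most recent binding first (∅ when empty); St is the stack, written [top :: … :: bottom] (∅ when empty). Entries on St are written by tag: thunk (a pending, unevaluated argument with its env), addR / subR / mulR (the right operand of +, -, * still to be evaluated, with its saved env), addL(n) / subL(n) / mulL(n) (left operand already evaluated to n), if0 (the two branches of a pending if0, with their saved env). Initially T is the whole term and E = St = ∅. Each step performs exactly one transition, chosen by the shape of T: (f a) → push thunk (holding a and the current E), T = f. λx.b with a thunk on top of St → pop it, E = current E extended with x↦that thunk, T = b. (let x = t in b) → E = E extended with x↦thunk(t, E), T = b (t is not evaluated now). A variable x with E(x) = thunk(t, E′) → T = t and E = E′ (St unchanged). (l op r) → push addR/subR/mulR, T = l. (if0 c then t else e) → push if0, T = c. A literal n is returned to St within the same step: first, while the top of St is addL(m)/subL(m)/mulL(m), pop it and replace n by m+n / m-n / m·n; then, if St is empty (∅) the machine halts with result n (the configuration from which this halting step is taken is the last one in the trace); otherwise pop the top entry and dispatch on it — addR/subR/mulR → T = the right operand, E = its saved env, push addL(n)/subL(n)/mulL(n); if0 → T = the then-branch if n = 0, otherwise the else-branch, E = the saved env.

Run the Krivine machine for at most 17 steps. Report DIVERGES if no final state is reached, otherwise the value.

Answer: 9

Machine steps:
step 0: <T=(let q = 9 in ((λw. q) (q - ((λw. ((λx. q) q)) q)))), E=∅, St=∅>
step 1: <T=((λw. q) (q - ((λw. ((λx. q) q)) q))), E={q↦thunk(9, ∅)}, St=∅>
step 2: <T=(λw. q), E={q↦thunk(9, ∅)}, St=[thunk]>
step 3: <T=q, E={w↦thunk((q - ((λw. ((λx. q) q)) q)), {q↦thunk(9, ∅)}), q↦thunk(9, ∅)}, St=∅>
step 4: <T=9, E=∅, St=∅>
→ final value 9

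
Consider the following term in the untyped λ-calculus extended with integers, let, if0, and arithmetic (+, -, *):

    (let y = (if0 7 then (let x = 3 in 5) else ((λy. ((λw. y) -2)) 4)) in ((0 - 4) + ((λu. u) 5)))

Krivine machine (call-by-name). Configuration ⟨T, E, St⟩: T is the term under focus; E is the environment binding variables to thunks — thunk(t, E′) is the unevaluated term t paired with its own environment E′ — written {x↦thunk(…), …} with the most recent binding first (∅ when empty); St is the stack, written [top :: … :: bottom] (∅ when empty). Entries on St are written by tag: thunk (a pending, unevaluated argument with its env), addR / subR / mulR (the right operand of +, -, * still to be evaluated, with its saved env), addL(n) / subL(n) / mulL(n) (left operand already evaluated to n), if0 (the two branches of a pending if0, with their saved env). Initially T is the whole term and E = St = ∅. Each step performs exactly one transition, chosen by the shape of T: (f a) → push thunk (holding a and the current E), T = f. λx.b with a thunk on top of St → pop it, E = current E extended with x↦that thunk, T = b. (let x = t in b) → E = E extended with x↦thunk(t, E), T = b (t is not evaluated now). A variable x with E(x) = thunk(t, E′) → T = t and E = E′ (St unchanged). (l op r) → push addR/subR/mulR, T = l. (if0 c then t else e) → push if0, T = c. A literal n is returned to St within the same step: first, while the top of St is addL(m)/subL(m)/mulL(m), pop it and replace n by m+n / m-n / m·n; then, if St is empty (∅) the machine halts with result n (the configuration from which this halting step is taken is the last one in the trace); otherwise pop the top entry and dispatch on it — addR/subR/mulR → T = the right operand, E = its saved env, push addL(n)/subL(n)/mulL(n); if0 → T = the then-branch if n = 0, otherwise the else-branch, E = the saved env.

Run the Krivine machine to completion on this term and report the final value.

Answer: 1

Machine steps:
t=0: <T=(let y = (if0 7 then (let x = 3 in 5) else ((λy. ((λw. y) -2)) 4)) in ((0 - 4) + ((λu. u) 5))), E=∅, St=∅>
t=1: <T=((0 - 4) + ((λu. u) 5)), E={y↦thunk((if0 7 then (let x = 3 in 5) else ((λy. ((λw. y) -2)) 4)), ∅)}, St=∅>
t=2: <T=(0 - 4), E={y↦thunk((if0 7 then (let x = 3 in 5) else ((λy. ((λw. y) -2)) 4)), ∅)}, St=[addR]>
t=3: <T=0, E={y↦thunk((if0 7 then (let x = 3 in 5) else ((λy. ((λw. y) -2)) 4)), ∅)}, St=[subR :: addR]>
t=4: <T=4, E={y↦thunk((if0 7 then (let x = 3 in 5) else ((λy. ((λw. y) -2)) 4)), ∅)}, St=[subL(0) :: addR]>
t=5: <T=((λu. u) 5), E={y↦thunk((if0 7 then (let x = 3 in 5) else ((λy. ((λw. y) -2)) 4)), ∅)}, St=[addL(-4)]>
t=6: <T=(λu. u), E={y↦thunk((if0 7 then (let x = 3 in 5) else ((λy. ((λw. y) -2)) 4)), ∅)}, St=[thunk :: addL(-4)]>
t=7: <T=u, E={u↦thunk(5, {y↦thunk((if0 7 then (let x = 3 in 5) else ((λy. ((λw. y) -2)) 4)), ∅)}), y↦thunk((if0 7 then (let x = 3 in 5) else ((λy. ((λw. y) -2)) 4)), ∅)}, St=[addL(-4)]>
t=8: <T=5, E={y↦thunk((if0 7 then (let x = 3 in 5) else ((λy. ((λw. y) -2)) 4)), ∅)}, St=[addL(-4)]>
→ final value 1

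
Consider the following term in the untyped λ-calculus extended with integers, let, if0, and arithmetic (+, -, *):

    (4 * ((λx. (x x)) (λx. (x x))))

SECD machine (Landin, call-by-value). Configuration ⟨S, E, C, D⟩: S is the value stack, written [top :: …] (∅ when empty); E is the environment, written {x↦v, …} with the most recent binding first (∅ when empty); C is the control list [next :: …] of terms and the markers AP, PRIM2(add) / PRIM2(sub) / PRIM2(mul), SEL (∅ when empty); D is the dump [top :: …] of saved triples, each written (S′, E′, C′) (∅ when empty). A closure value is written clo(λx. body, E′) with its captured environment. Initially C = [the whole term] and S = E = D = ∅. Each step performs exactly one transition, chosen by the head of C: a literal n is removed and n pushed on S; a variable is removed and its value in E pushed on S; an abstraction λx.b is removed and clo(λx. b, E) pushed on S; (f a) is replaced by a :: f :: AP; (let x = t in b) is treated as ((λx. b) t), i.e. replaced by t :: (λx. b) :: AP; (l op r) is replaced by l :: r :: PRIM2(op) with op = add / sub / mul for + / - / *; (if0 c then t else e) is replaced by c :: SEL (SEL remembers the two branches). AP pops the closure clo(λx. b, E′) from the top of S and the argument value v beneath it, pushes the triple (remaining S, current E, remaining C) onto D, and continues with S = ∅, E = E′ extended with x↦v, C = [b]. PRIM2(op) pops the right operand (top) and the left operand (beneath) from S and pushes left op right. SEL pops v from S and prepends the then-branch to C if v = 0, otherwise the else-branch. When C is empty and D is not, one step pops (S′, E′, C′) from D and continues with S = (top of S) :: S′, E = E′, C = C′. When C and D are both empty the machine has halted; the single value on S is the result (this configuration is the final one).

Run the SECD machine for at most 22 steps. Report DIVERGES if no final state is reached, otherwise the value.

Answer: DIVERGES (no final state within 22 steps)

Execution trace:
[0] <S=∅, E=∅, C=[(4 * ((λx. (x x)) (λx. (x x))))], D=∅>
[1] <S=∅, E=∅, C=[4 :: ((λx. (x x)) (λx. (x x))) :: PRIM2(mul)], D=∅>
[2] <S=[4], E=∅, C=[((λx. (x x)) (λx. (x x))) :: PRIM2(mul)], D=∅>
[3] <S=[4], E=∅, C=[(λx. (x x)) :: (λx. (x x)) :: AP :: PRIM2(mul)], D=∅>
[4] <S=[clo(λx. (x x), ∅) :: 4], E=∅, C=[(λx. (x x)) :: AP :: PRIM2(mul)], D=∅>
[5] <S=[clo(λx. (x x), ∅) :: clo(λx. (x x), ∅) :: 4], E=∅, C=[AP :: PRIM2(mul)], D=∅>
[6] <S=∅, E={x↦clo(λx. (x x), ∅)}, C=[(x x)], D=[([4], ∅, [PRIM2(mul)])]>
[7] <S=∅, E={x↦clo(λx. (x x), ∅)}, C=[x :: x :: AP], D=[([4], ∅, [PRIM2(mul)])]>
[8] <S=[clo(λx. (x x), ∅)], E={x↦clo(λx. (x x), ∅)}, C=[x :: AP], D=[([4], ∅, [PRIM2(mul)])]>
[9] <S=[clo(λx. (x x), ∅) :: clo(λx. (x x), ∅)], E={x↦clo(λx. (x x), ∅)}, C=[AP], D=[([4], ∅, [PRIM2(mul)])]>
[10] <S=∅, E={x↦clo(λx. (x x), ∅)}, C=[(x x)], D=[(∅, {x↦clo(λx. (x x), ∅)}, ∅) :: ([4], ∅, [PRIM2(mul)])]>
[11] <S=∅, E={x↦clo(λx. (x x), ∅)}, C=[x :: x :: AP], D=[(∅, {x↦clo(λx. (x x), ∅)}, ∅) :: ([4], ∅, [PRIM2(mul)])]>
[12] <S=[clo(λx. (x x), ∅)], E={x↦clo(λx. (x x), ∅)}, C=[x :: AP], D=[(∅, {x↦clo(λx. (x x), ∅)}, ∅) :: ([4], ∅, [PRIM2(mul)])]>
[13] <S=[clo(λx. (x x), ∅) :: clo(λx. (x x), ∅)], E={x↦clo(λx. (x x), ∅)}, C=[AP], D=[(∅, {x↦clo(λx. (x x), ∅)}, ∅) :: ([4], ∅, [PRIM2(mul)])]>
[14] <S=∅, E={x↦clo(λx. (x x), ∅)}, C=[(x x)], D=[(∅, {x↦clo(λx. (x x), ∅)}, ∅) :: (∅, {x↦clo(λx. (x x), ∅)}, ∅) :: ([4], ∅, [PRIM2(mul)])]>
[15] <S=∅, E={x↦clo(λx. (x x), ∅)}, C=[x :: x :: AP], D=[(∅, {x↦clo(λx. (x x), ∅)}, ∅) :: (∅, {x↦clo(λx. (x x), ∅)}, ∅) :: ([4], ∅, [PRIM2(mul)])]>
[16] <S=[clo(λx. (x x), ∅)], E={x↦clo(λx. (x x), ∅)}, C=[x :: AP], D=[(∅, {x↦clo(λx. (x x), ∅)}, ∅) :: (∅, {x↦clo(λx. (x x), ∅)}, ∅) :: ([4], ∅, [PRIM2(mul)])]>
[17] <S=[clo(λx. (x x), ∅) :: clo(λx. (x x), ∅)], E={x↦clo(λx. (x x), ∅)}, C=[AP], D=[(∅, {x↦clo(λx. (x x), ∅)}, ∅) :: (∅, {x↦clo(λx. (x x), ∅)}, ∅) :: ([4], ∅, [PRIM2(mul)])]>
[18] <S=∅, E={x↦clo(λx. (x x), ∅)}, C=[(x x)], D=[(∅, {x↦clo(λx. (x x), ∅)}, ∅) :: (∅, {x↦clo(λx. (x x), ∅)}, ∅) :: (∅, {x↦clo(λx. (x x), ∅)}, ∅) :: ([4], ∅, [PRIM2(mul)])]>
[19] <S=∅, E={x↦clo(λx. (x x), ∅)}, C=[x :: x :: AP], D=[(∅, {x↦clo(λx. (x x), ∅)}, ∅) :: (∅, {x↦clo(λx. (x x), ∅)}, ∅) :: (∅, {x↦clo(λx. (x x), ∅)}, ∅) :: ([4], ∅, [PRIM2(mul)])]>
[20] <S=[clo(λx. (x x), ∅)], E={x↦clo(λx. (x x), ∅)}, C=[x :: AP], D=[(∅, {x↦clo(λx. (x x), ∅)}, ∅) :: (∅, {x↦clo(λx. (x x), ∅)}, ∅) :: (∅, {x↦clo(λx. (x x), ∅)}, ∅) :: ([4], ∅, [PRIM2(mul)])]>
[21] <S=[clo(λx. (x x), ∅) :: clo(λx. (x x), ∅)], E={x↦clo(λx. (x x), ∅)}, C=[AP], D=[(∅, {x↦clo(λx. (x x), ∅)}, ∅) :: (∅, {x↦clo(λx. (x x), ∅)}, ∅) :: (∅, {x↦clo(λx. (x x), ∅)}, ∅) :: ([4], ∅, [PRIM2(mul)])]>
[22] <S=∅, E={x↦clo(λx. (x x), ∅)}, C=[(x x)], D=[(∅, {x↦clo(λx. (x x), ∅)}, ∅) :: (∅, {x↦clo(λx. (x x), ∅)}, ∅) :: (∅, {x↦clo(λx. (x x), ∅)}, ∅) :: (∅, {x↦clo(λx. (x x), ∅)}, ∅) :: ([4], ∅, [PRIM2(mul)])]>
→ 22 transitions taken and the configuration is still not final: no result within 22 steps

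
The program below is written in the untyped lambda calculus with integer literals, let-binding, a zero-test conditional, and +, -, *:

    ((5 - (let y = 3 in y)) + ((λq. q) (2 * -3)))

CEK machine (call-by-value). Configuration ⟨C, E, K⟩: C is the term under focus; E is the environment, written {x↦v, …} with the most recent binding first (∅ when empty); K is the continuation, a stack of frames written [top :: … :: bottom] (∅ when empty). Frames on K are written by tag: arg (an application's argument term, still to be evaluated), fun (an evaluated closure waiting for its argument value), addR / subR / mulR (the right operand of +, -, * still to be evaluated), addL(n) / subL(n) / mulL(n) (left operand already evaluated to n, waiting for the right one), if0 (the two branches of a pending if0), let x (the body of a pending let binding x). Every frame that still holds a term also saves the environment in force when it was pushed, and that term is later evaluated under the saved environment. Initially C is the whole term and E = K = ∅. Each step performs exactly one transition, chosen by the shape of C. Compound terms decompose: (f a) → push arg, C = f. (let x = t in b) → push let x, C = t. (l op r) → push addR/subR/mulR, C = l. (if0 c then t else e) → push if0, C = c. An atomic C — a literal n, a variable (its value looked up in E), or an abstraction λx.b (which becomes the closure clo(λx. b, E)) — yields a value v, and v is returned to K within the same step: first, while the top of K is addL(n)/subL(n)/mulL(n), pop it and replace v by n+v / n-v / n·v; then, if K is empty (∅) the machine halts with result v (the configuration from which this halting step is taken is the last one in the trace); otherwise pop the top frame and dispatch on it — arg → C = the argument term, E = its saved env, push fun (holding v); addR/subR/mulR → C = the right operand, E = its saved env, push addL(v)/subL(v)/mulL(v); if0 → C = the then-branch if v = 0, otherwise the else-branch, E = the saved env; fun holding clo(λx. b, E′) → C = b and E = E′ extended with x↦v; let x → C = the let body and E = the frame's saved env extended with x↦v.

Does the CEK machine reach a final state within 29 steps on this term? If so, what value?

[0] [C=((5 - (let y = 3 in y)) + ((λq. q) (2 * -3))) | E=∅ | K=∅]
[1] [C=(5 - (let y = 3 in y)) | E=∅ | K=[addR]]
[2] [C=5 | E=∅ | K=[subR :: addR]]
[3] [C=(let y = 3 in y) | E=∅ | K=[subL(5) :: addR]]
[4] [C=3 | E=∅ | K=[let y :: subL(5) :: addR]]
[5] [C=y | E={y↦3} | K=[subL(5) :: addR]]
[6] [C=((λq. q) (2 * -3)) | E=∅ | K=[addL(2)]]
[7] [C=(λq. q) | E=∅ | K=[arg :: addL(2)]]
[8] [C=(2 * -3) | E=∅ | K=[fun :: addL(2)]]
[9] [C=2 | E=∅ | K=[mulR :: fun :: addL(2)]]
[10] [C=-3 | E=∅ | K=[mulL(2) :: fun :: addL(2)]]
[11] [C=q | E={q↦-6} | K=[addL(2)]]
→ final value -4

Answer: -4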